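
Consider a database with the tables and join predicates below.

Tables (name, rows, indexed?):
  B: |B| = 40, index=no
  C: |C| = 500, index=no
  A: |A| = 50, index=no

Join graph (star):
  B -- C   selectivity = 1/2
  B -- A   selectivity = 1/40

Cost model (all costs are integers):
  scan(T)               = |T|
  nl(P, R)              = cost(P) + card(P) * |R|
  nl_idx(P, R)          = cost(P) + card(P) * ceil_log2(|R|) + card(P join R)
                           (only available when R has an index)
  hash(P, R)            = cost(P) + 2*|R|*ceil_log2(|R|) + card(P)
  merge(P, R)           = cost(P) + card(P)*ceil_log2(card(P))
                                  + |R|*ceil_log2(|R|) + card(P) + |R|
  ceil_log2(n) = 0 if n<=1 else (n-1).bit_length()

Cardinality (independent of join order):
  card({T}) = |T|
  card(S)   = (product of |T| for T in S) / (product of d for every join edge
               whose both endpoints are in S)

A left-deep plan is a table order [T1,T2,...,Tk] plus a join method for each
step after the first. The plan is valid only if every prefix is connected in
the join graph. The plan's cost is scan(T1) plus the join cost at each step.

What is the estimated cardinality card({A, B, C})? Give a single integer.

12500

Tables in S: A(50), B(40), C(500)
Edges inside S: B-C(d=2), B-A(d=40)
numerator = 50 * 40 * 500 = 1000000
denominator = 2 * 40 = 80
card(S) = 1000000 / 80 = 12500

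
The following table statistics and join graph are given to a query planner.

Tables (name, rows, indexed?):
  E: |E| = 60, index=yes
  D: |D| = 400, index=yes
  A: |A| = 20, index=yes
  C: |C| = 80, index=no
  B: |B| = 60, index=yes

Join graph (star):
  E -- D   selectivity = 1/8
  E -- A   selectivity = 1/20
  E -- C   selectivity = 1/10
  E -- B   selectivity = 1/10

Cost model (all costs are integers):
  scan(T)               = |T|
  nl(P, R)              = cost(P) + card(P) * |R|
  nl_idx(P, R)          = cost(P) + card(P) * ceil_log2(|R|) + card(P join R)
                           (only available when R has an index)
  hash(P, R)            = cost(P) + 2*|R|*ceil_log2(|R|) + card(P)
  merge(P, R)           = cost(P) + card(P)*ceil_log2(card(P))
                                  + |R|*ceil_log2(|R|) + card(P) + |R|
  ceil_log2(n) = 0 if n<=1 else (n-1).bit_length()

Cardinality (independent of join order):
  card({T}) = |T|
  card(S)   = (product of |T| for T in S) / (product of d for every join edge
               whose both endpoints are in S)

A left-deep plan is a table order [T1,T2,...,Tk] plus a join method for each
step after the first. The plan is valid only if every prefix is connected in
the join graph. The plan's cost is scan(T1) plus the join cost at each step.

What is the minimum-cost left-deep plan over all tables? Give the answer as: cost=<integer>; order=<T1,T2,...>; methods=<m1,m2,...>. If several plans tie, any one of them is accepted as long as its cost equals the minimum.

cost=12480; order=A,E,B,C,D; methods=nl_idx,nl_idx,hash,hash

Selinger DP (subsets sized 1..n):
  {E}: scan cost=60, card=60
  {D}: scan cost=400, card=400
  {A}: scan cost=20, card=20
  {C}: scan cost=80, card=80
  {B}: scan cost=60, card=60
  {DE}: card=3000; try (E,hash)→1520, (D,nl_idx)→3600, (D,merge)→4480, (E,merge)→4820, (E,nl_idx)→5800, (D,hash)→7320 …(+2); best=1520 via (E,hash)
  {AE}: card=60; try (E,nl_idx)→200, (A,hash)→320, (A,nl_idx)→420, (E,merge)→560, (A,merge)→600, (E,hash)→760 …(+2); best=200 via (E,nl_idx)
  {CE}: card=480; try (E,hash)→880, (E,nl_idx)→1040, (C,merge)→1120, (E,merge)→1140, (C,hash)→1240, (C,nl)→4860 …(+1); best=880 via (E,hash)
  {BE}: card=360; try (E,nl_idx)→780, (B,nl_idx)→780, (E,hash)→840, (B,hash)→840, (E,merge)→900, (B,merge)→900 …(+2); best=780 via (E,nl_idx)
  {ADE}: card=3000; try (D,nl_idx)→3740, (D,merge)→4620, (A,hash)→4720, (D,hash)→7460, (A,nl_idx)→19520, (D,nl)→24200 …(+2); best=3740 via (D,nl_idx)
  {CDE}: card=24000; try (C,hash)→5640, (D,hash)→8560, (D,merge)→9680, (D,nl_idx)→29200, (C,merge)→41160, (D,nl)→192880 …(+1); best=5640 via (C,hash)
  {BDE}: card=18000; try (B,hash)→5240, (D,hash)→8340, (D,merge)→8380, (D,nl_idx)→22020, (B,nl_idx)→37520, (B,merge)→40940 …(+2); best=5240 via (B,hash)
  {ACE}: card=480; try (C,merge)→1260, (C,hash)→1380, (A,hash)→1560, (A,nl_idx)→3760, (C,nl)→5000, (A,merge)→5800 …(+1); best=1260 via (C,merge)
  {ABE}: card=360; try (B,nl_idx)→920, (B,hash)→980, (B,merge)→1040, (A,hash)→1340, (A,nl_idx)→2940, (B,nl)→3800 …(+2); best=920 via (B,nl_idx)
  {BCE}: card=2880; try (B,hash)→2080, (C,hash)→2260, (C,merge)→5020, (B,merge)→6100, (B,nl_idx)→6640, (C,nl)→29580 …(+1); best=2080 via (B,hash)
  {ACDE}: card=24000; try (C,hash)→7860, (D,hash)→8940, (D,merge)→10060, (D,nl_idx)→29580, (A,hash)→29840, (C,merge)→43380 …(+5); best=7860 via (C,hash)
  {ABDE}: card=18000; try (B,hash)→7460, (D,hash)→8480, (D,merge)→8520, (D,nl_idx)→22160, (A,hash)→23440, (B,nl_idx)→39740 …(+6); best=7460 via (B,hash)
  {BCDE}: card=144000; try (D,hash)→12160, (C,hash)→24360, (B,hash)→30360, (D,merge)→43520, (D,nl_idx)→172000, (B,nl_idx)→293640 …(+5); best=12160 via (D,hash)
  {ABCE}: card=2880; try (C,hash)→2400, (B,hash)→2460, (C,merge)→5160, (A,hash)→5160, (B,merge)→6480, (B,nl_idx)→7020 …(+5); best=2400 via (C,hash)
  {ABCDE}: card=144000; try (D,hash)→12480, (C,hash)→26580, (B,hash)→32580, (D,merge)→43840, (A,hash)→156360, (D,nl_idx)→172320 …(+9); best=12480 via (D,hash)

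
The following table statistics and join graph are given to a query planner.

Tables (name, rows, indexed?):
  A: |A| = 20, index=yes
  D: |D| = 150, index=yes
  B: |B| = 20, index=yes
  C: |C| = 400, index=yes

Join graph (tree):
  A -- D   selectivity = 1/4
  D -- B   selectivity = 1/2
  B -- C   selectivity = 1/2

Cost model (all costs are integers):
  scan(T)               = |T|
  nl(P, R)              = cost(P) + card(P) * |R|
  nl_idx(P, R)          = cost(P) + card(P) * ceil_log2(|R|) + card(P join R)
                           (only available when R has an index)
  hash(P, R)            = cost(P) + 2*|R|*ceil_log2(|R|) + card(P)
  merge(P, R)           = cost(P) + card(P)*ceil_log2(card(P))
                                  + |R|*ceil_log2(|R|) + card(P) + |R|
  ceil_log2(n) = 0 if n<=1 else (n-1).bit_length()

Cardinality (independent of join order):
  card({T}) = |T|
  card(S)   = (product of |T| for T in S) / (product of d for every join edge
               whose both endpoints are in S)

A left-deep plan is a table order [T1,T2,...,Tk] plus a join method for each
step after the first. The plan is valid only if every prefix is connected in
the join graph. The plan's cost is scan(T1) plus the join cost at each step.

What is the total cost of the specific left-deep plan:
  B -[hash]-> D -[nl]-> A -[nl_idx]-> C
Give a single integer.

1599940

step 1: scan B: cost=20, card=20
step 2: join D via hash
    card(P join D) = 20*150/(2) = 1500
    cost = 20 + 2*150*8 + 20 = 2440
step 3: join A via nl
    card(P join A) = 1500*20/(4) = 7500
    cost = 2440 + 1500*20 = 32440
step 4: join C via nl_idx
    card(P join C) = 7500*400/(2) = 1500000
    cost = 32440 + 7500*9 + 1500000 = 1599940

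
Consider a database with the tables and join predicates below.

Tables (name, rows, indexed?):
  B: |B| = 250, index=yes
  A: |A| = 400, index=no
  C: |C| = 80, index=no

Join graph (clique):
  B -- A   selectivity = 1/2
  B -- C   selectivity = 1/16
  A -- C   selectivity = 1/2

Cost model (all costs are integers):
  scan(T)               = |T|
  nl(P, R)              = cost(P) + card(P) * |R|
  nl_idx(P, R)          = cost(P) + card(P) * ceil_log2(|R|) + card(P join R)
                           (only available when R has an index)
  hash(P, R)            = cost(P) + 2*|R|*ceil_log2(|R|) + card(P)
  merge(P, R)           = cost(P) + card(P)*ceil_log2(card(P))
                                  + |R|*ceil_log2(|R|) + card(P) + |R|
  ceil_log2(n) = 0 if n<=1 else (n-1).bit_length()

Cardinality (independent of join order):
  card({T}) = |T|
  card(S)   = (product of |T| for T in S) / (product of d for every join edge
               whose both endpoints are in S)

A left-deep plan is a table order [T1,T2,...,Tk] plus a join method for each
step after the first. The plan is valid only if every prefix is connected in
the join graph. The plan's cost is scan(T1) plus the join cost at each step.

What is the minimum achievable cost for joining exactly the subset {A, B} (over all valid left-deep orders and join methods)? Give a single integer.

4800

Selinger DP over subsets of {A,B}:
  {B}: scan cost=250, card=250
  {A}: scan cost=400, card=400
  {AB}: card=50000; try (B,hash)→4800, (A,merge)→6500, (B,merge)→6650, (A,hash)→7700, (B,nl_idx)→53600, (A,nl)→100250 …(+1); best=4800 via (B,hash)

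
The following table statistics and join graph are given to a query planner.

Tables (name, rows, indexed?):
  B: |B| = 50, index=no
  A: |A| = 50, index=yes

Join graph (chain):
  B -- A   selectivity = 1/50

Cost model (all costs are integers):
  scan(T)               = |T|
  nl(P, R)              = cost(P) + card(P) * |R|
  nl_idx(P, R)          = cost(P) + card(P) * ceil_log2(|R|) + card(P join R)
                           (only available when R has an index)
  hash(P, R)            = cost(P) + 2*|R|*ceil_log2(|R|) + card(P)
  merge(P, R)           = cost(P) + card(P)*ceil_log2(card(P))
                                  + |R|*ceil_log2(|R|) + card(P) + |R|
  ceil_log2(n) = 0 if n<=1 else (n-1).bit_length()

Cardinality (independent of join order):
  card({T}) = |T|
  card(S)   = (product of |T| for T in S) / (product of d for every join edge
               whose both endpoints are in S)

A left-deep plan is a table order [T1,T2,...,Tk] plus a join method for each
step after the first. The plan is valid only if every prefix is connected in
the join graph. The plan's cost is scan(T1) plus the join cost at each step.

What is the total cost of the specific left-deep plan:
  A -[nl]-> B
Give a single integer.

step 1: scan A: cost=50, card=50
step 2: join B via nl
    card(P join B) = 50*50/(50) = 50
    cost = 50 + 50*50 = 2550

2550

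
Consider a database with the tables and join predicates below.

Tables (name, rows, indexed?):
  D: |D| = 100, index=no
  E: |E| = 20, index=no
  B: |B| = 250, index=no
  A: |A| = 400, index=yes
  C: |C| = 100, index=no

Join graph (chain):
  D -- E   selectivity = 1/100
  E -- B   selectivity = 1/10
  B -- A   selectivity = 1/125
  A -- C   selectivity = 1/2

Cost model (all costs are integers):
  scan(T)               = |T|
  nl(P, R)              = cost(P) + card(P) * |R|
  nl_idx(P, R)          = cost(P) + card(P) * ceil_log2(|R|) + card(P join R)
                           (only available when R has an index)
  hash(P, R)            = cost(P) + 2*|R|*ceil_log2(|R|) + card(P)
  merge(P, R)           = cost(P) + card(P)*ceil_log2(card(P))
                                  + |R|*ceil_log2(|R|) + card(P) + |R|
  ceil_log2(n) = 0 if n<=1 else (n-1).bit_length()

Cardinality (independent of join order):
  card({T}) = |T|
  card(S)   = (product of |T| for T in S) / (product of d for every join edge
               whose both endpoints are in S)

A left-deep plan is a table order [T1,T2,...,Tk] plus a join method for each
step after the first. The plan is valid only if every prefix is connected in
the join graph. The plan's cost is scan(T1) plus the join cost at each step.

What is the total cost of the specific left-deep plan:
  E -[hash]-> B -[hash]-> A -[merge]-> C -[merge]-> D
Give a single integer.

1472540

step 1: scan E: cost=20, card=20
step 2: join B via hash
    card(P join B) = 20*250/(10) = 500
    cost = 20 + 2*250*8 + 20 = 4040
step 3: join A via hash
    card(P join A) = 500*400/(125) = 1600
    cost = 4040 + 2*400*9 + 500 = 11740
step 4: join C via merge
    card(P join C) = 1600*100/(2) = 80000
    cost = 11740 + 1600*11 + 100*7 + 1600 + 100 = 31740
step 5: join D via merge
    card(P join D) = 80000*100/(100) = 80000
    cost = 31740 + 80000*17 + 100*7 + 80000 + 100 = 1472540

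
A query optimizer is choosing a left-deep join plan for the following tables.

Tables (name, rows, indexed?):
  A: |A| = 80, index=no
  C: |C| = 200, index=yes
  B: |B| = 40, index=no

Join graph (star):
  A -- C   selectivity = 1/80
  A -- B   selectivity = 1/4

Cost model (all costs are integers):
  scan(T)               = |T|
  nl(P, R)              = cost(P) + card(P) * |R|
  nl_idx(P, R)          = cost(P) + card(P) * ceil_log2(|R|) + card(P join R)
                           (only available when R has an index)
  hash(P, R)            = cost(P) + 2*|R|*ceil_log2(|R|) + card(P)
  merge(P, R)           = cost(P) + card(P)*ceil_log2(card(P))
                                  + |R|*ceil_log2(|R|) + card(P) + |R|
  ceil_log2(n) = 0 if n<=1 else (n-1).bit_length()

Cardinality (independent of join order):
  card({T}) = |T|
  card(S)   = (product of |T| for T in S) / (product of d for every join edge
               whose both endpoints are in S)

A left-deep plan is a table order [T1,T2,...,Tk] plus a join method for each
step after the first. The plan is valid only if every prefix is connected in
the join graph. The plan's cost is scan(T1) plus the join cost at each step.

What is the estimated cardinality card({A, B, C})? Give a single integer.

2000

Tables in S: A(80), B(40), C(200)
Edges inside S: A-C(d=80), A-B(d=4)
numerator = 80 * 40 * 200 = 640000
denominator = 80 * 4 = 320
card(S) = 640000 / 320 = 2000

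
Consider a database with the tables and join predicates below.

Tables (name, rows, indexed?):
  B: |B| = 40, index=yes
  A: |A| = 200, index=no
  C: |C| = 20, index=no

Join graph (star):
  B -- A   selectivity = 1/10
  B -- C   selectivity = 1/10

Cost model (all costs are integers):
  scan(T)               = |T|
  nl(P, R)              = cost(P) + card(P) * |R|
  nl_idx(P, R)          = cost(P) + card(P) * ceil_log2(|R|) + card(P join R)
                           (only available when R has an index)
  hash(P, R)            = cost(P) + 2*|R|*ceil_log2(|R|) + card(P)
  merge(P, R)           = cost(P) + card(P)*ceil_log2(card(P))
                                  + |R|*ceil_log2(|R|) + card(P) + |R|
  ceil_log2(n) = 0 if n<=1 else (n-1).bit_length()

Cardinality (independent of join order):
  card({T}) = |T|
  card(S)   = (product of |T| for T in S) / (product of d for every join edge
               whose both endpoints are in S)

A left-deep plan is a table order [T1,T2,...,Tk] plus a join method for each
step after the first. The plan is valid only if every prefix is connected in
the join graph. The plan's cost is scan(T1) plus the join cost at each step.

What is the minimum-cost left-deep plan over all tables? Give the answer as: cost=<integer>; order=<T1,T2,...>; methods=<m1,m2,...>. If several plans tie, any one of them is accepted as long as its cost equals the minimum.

Selinger DP (subsets sized 1..n):
  {B}: scan cost=40, card=40
  {A}: scan cost=200, card=200
  {C}: scan cost=20, card=20
  {AB}: card=800; try (B,hash)→880, (A,merge)→2120, (B,nl_idx)→2200, (B,merge)→2280, (A,hash)→3280, (A,nl)→8040 …(+1); best=880 via (B,hash)
  {BC}: card=80; try (B,nl_idx)→220, (C,hash)→280, (B,merge)→420, (C,merge)→440, (B,hash)→520, (B,nl)→820 …(+1); best=220 via (B,nl_idx)
  {ABC}: card=1600; try (C,hash)→1880, (A,merge)→2660, (A,hash)→3500, (C,merge)→9800, (A,nl)→16220, (C,nl)→16880; best=1880 via (C,hash)

cost=1880; order=A,B,C; methods=hash,hash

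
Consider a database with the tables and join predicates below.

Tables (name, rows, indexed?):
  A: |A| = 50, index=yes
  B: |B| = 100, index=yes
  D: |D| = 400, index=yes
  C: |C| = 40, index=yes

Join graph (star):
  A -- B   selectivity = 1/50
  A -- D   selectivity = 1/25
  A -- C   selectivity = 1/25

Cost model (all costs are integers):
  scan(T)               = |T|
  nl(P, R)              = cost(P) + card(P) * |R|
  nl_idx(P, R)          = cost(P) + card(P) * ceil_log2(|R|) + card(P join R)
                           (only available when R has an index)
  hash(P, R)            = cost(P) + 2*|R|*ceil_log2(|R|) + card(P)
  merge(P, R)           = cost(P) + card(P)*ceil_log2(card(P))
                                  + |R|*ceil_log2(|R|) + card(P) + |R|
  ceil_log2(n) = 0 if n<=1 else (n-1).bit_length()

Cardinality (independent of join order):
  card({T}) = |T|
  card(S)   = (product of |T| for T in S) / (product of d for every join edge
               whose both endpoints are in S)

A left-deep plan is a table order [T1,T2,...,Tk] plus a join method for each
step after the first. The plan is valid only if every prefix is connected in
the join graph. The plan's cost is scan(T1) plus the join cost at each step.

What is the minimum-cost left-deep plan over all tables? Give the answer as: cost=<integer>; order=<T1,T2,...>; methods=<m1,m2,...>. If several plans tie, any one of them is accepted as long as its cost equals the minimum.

Selinger DP (subsets sized 1..n):
  {A}: scan cost=50, card=50
  {B}: scan cost=100, card=100
  {D}: scan cost=400, card=400
  {C}: scan cost=40, card=40
  {AB}: card=100; try (B,nl_idx)→500, (A,hash)→800, (A,nl_idx)→800, (B,merge)→1200, (A,merge)→1250, (B,hash)→1500 …(+2); best=500 via (B,nl_idx)
  {AD}: card=800; try (D,nl_idx)→1300, (A,hash)→1400, (A,nl_idx)→3600, (D,merge)→4400, (A,merge)→4750, (D,hash)→7300 …(+2); best=1300 via (D,nl_idx)
  {AC}: card=80; try (A,nl_idx)→360, (C,nl_idx)→430, (C,hash)→580, (A,merge)→670, (C,merge)→680, (A,hash)→680 …(+2); best=360 via (A,nl_idx)
  {ABD}: card=1600; try (D,nl_idx)→3000, (B,hash)→3500, (D,merge)→5300, (D,hash)→7800, (B,nl_idx)→8500, (B,merge)→10900 …(+2); best=3000 via (D,nl_idx)
  {ABC}: card=160; try (C,hash)→1080, (B,nl_idx)→1080, (C,nl_idx)→1260, (C,merge)→1580, (B,merge)→1800, (B,hash)→1840 …(+2); best=1080 via (C,hash)
  {ACD}: card=1280; try (D,nl_idx)→2360, (C,hash)→2580, (D,merge)→5000, (C,nl_idx)→7380, (D,hash)→7640, (C,merge)→10380 …(+2); best=2360 via (D,nl_idx)
  {ABCD}: card=2560; try (B,hash)→5040, (D,nl_idx)→5080, (C,hash)→5080, (D,merge)→6520, (D,hash)→8440, (B,nl_idx)→13880 …(+6); best=5040 via (B,hash)

cost=5040; order=C,A,D,B; methods=nl_idx,nl_idx,hash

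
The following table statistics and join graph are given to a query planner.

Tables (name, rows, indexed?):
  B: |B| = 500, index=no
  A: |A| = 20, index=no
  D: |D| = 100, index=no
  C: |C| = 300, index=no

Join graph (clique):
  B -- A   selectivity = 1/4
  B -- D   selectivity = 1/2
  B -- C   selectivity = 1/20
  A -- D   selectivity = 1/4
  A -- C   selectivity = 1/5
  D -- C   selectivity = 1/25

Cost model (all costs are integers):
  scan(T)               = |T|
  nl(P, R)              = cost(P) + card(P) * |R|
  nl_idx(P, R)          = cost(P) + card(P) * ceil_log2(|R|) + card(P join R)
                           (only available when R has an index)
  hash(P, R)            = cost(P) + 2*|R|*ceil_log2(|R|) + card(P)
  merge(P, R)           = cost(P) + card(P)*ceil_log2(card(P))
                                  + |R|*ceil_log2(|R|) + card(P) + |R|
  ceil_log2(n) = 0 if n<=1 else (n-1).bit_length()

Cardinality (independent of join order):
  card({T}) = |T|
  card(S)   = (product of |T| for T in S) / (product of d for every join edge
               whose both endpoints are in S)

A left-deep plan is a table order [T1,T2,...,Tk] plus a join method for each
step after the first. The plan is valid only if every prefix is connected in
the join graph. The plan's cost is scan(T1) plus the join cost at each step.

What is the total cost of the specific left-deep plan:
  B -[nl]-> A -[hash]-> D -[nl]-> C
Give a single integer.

9389400

step 1: scan B: cost=500, card=500
step 2: join A via nl
    card(P join A) = 500*20/(4) = 2500
    cost = 500 + 500*20 = 10500
step 3: join D via hash
    card(P join D) = 2500*100/(2*4) = 31250
    cost = 10500 + 2*100*7 + 2500 = 14400
step 4: join C via nl
    card(P join C) = 31250*300/(20*5*25) = 3750
    cost = 14400 + 31250*300 = 9389400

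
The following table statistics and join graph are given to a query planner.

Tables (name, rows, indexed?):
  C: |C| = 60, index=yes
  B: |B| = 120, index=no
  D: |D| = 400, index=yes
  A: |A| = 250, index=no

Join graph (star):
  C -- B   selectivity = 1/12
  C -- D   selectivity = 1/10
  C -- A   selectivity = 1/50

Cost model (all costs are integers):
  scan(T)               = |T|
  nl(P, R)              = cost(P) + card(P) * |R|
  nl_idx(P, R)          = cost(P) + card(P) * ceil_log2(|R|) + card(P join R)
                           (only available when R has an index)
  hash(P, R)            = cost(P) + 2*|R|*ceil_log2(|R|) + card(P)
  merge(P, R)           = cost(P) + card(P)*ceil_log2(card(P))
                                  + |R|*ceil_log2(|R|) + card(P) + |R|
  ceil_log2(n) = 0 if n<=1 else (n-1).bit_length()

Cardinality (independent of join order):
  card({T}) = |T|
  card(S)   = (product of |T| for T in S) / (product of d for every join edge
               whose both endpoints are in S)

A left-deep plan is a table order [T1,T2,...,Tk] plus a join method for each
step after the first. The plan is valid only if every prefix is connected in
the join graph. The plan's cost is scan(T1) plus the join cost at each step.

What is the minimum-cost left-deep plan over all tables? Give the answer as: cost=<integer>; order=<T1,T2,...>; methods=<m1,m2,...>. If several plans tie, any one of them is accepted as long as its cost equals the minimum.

Selinger DP (subsets sized 1..n):
  {C}: scan cost=60, card=60
  {B}: scan cost=120, card=120
  {D}: scan cost=400, card=400
  {A}: scan cost=250, card=250
  {BC}: card=600; try (C,hash)→960, (C,nl_idx)→1440, (B,merge)→1440, (C,merge)→1500, (B,hash)→1800, (B,nl)→7260 …(+1); best=960 via (C,hash)
  {CD}: card=2400; try (C,hash)→1520, (D,nl_idx)→3000, (D,merge)→4480, (C,merge)→4820, (C,nl_idx)→5200, (D,hash)→7320 …(+2); best=1520 via (C,hash)
  {AC}: card=300; try (C,hash)→1220, (C,nl_idx)→2050, (A,merge)→2730, (C,merge)→2920, (A,hash)→4120, (A,nl)→15060 …(+1); best=1220 via (C,hash)
  {BCD}: card=24000; try (B,hash)→5600, (D,hash)→8760, (D,merge)→11560, (D,nl_idx)→30360, (B,merge)→33680, (D,nl)→240960 …(+1); best=5600 via (B,hash)
  {ABC}: card=3000; try (B,hash)→3200, (B,merge)→5180, (A,hash)→5560, (A,merge)→9810, (B,nl)→37220, (A,nl)→150960; best=3200 via (B,hash)
  {ACD}: card=12000; try (A,hash)→7920, (D,merge)→8220, (D,hash)→8720, (D,nl_idx)→15920, (A,merge)→34970, (D,nl)→121220 …(+1); best=7920 via (A,hash)
  {ABCD}: card=120000; try (D,hash)→13400, (B,hash)→21600, (A,hash)→33600, (D,merge)→46200, (D,nl_idx)→150200, (B,merge)→188880 …(+4); best=13400 via (D,hash)

cost=13400; order=A,C,B,D; methods=hash,hash,hash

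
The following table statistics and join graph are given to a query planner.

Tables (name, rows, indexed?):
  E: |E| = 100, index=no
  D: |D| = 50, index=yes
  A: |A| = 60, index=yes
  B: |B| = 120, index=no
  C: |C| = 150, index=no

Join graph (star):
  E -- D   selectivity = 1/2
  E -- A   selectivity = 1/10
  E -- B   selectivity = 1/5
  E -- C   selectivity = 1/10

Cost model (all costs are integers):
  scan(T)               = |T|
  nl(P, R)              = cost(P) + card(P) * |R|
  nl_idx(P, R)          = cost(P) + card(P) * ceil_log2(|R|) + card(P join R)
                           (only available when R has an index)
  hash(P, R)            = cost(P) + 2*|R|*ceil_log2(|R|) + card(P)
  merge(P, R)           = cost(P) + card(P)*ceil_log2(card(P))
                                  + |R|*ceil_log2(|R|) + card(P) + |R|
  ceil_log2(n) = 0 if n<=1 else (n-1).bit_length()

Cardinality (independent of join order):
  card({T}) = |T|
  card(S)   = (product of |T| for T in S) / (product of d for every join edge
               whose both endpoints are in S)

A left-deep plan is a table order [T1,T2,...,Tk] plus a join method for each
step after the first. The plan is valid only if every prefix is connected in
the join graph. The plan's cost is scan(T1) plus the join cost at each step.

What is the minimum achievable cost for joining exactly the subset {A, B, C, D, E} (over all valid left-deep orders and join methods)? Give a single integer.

231200

Selinger DP over subsets of {A,B,C,D,E}:
  {E}: scan cost=100, card=100
  {D}: scan cost=50, card=50
  {A}: scan cost=60, card=60
  {B}: scan cost=120, card=120
  {C}: scan cost=150, card=150
  {DE}: card=2500; try (D,hash)→800, (E,merge)→1200, (D,merge)→1250, (E,hash)→1500, (D,nl_idx)→3200, (E,nl)→5050 …(+1); best=800 via (D,hash)
  {AE}: card=600; try (A,hash)→920, (E,merge)→1280, (A,nl_idx)→1300, (A,merge)→1320, (E,hash)→1520, (E,nl)→6060 …(+1); best=920 via (A,hash)
  {BE}: card=2400; try (E,hash)→1640, (B,merge)→1860, (E,merge)→1880, (B,hash)→1880, (B,nl)→12100, (E,nl)→12120; best=1640 via (E,hash)
  {CE}: card=1500; try (E,hash)→1700, (C,merge)→2250, (E,merge)→2300, (C,hash)→2600, (C,nl)→15100, (E,nl)→15150; best=1700 via (E,hash)
  {ADE}: card=15000; try (D,hash)→2120, (A,hash)→4020, (D,merge)→7870, (D,nl_idx)→19520, (A,nl_idx)→30800, (D,nl)→30920 …(+2); best=2120 via (D,hash)
  {BDE}: card=60000; try (D,hash)→4640, (B,hash)→4980, (D,merge)→33190, (B,merge)→34260, (D,nl_idx)→76040, (D,nl)→121640 …(+1); best=4640 via (D,hash)
  {CDE}: card=37500; try (D,hash)→3800, (C,hash)→5700, (D,merge)→20050, (C,merge)→34650, (D,nl_idx)→48200, (D,nl)→76700 …(+1); best=3800 via (D,hash)
  {ABE}: card=14400; try (B,hash)→3200, (A,hash)→4760, (B,merge)→8480, (A,nl_idx)→30440, (A,merge)→33260, (B,nl)→72920 …(+1); best=3200 via (B,hash)
  {ACE}: card=9000; try (C,hash)→3920, (A,hash)→3920, (C,merge)→8870, (A,nl_idx)→19700, (A,merge)→20120, (C,nl)→90920 …(+1); best=3920 via (C,hash)
  {BCE}: card=36000; try (B,hash)→4880, (C,hash)→6440, (B,merge)→20660, (C,merge)→34190, (B,nl)→181700, (C,nl)→361640; best=4880 via (B,hash)
  {ABDE}: card=360000; try (D,hash)→18200, (B,hash)→18800, (A,hash)→65360, (D,merge)→219550, (B,merge)→228080, (D,nl_idx)→449600 …(+5); best=18200 via (D,hash)
  {ACDE}: card=225000; try (D,hash)→13520, (C,hash)→19520, (A,hash)→42020, (D,merge)→139270, (C,merge)→228470, (D,nl_idx)→282920 …(+5); best=13520 via (D,hash)
  {BCDE}: card=900000; try (D,hash)→41480, (B,hash)→42980, (C,hash)→67040, (D,merge)→617230, (B,merge)→642260, (C,merge)→1025990 …(+4); best=41480 via (D,hash)
  {ABCE}: card=216000; try (B,hash)→14600, (C,hash)→20000, (A,hash)→41600, (B,merge)→139880, (C,merge)→220550, (A,nl_idx)→436880 …(+4); best=14600 via (B,hash)
  {ABCDE}: card=5400000; try (D,hash)→231200, (B,hash)→240200, (C,hash)→380600, (A,hash)→942200, (D,merge)→4118950, (B,merge)→4289480 …(+8); best=231200 via (D,hash)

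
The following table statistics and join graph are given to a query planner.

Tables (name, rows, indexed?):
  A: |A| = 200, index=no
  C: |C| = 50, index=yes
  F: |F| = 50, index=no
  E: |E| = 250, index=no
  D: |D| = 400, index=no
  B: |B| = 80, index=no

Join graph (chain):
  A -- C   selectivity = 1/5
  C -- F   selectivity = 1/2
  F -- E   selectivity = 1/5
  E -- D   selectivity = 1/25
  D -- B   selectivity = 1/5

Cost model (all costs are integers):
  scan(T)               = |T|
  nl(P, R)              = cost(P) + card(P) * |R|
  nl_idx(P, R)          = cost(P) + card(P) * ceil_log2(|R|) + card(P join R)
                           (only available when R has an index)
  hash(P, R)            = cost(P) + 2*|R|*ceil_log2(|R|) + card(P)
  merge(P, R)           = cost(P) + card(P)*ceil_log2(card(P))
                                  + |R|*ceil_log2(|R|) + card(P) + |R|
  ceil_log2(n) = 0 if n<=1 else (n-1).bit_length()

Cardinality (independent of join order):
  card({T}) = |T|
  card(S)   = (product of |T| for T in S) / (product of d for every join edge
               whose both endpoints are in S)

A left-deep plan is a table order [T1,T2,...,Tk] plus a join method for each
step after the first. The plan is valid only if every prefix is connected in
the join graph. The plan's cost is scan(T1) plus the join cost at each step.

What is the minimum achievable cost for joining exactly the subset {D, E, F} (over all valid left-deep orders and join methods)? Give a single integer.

Selinger DP over subsets of {D,E,F}:
  {F}: scan cost=50, card=50
  {E}: scan cost=250, card=250
  {D}: scan cost=400, card=400
  {EF}: card=2500; try (F,hash)→1100, (E,merge)→2650, (F,merge)→2850, (E,hash)→4100, (E,nl)→12550, (F,nl)→12750; best=1100 via (F,hash)
  {DE}: card=4000; try (E,hash)→4800, (D,merge)→6500, (E,merge)→6650, (D,hash)→7700, (D,nl)→100250, (E,nl)→100400; best=4800 via (E,hash)
  {DEF}: card=40000; try (F,hash)→9400, (D,hash)→10800, (D,merge)→37600, (F,merge)→57150, (F,nl)→204800, (D,nl)→1001100; best=9400 via (F,hash)

9400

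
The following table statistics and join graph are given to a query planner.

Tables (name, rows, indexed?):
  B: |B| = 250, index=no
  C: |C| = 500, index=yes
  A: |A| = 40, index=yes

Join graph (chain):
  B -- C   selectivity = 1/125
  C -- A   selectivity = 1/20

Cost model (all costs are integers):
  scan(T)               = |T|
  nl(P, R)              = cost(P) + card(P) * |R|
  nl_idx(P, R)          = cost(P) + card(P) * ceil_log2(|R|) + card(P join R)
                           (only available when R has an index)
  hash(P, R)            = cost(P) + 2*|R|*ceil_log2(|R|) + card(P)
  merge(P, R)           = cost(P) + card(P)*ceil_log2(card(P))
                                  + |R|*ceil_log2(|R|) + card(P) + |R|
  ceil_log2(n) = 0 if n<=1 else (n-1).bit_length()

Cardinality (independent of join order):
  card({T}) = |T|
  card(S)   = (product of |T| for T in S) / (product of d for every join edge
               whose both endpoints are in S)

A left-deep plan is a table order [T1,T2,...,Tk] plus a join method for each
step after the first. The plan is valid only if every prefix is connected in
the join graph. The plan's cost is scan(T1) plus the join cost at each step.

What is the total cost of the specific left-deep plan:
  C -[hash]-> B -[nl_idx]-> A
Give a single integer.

13000

step 1: scan C: cost=500, card=500
step 2: join B via hash
    card(P join B) = 500*250/(125) = 1000
    cost = 500 + 2*250*8 + 500 = 5000
step 3: join A via nl_idx
    card(P join A) = 1000*40/(20) = 2000
    cost = 5000 + 1000*6 + 2000 = 13000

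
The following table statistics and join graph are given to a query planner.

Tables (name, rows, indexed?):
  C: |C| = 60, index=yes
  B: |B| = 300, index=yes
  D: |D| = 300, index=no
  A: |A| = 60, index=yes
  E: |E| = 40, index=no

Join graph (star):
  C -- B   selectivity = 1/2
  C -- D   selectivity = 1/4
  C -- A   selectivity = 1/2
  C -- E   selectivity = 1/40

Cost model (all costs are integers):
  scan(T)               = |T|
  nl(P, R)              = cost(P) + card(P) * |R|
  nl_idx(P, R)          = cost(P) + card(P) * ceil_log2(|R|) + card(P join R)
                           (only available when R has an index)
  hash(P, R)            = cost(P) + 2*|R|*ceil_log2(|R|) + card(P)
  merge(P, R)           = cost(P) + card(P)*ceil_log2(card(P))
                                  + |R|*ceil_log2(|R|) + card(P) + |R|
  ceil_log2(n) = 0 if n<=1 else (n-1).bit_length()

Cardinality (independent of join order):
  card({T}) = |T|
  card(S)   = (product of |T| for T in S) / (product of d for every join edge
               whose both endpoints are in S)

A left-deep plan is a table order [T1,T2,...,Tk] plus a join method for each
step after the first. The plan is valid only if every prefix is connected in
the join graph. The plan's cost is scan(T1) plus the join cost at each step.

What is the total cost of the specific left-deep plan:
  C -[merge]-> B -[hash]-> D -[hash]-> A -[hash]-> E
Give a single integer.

20944080

step 1: scan C: cost=60, card=60
step 2: join B via merge
    card(P join B) = 60*300/(2) = 9000
    cost = 60 + 60*6 + 300*9 + 60 + 300 = 3480
step 3: join D via hash
    card(P join D) = 9000*300/(4) = 675000
    cost = 3480 + 2*300*9 + 9000 = 17880
step 4: join A via hash
    card(P join A) = 675000*60/(2) = 20250000
    cost = 17880 + 2*60*6 + 675000 = 693600
step 5: join E via hash
    card(P join E) = 20250000*40/(40) = 20250000
    cost = 693600 + 2*40*6 + 20250000 = 20944080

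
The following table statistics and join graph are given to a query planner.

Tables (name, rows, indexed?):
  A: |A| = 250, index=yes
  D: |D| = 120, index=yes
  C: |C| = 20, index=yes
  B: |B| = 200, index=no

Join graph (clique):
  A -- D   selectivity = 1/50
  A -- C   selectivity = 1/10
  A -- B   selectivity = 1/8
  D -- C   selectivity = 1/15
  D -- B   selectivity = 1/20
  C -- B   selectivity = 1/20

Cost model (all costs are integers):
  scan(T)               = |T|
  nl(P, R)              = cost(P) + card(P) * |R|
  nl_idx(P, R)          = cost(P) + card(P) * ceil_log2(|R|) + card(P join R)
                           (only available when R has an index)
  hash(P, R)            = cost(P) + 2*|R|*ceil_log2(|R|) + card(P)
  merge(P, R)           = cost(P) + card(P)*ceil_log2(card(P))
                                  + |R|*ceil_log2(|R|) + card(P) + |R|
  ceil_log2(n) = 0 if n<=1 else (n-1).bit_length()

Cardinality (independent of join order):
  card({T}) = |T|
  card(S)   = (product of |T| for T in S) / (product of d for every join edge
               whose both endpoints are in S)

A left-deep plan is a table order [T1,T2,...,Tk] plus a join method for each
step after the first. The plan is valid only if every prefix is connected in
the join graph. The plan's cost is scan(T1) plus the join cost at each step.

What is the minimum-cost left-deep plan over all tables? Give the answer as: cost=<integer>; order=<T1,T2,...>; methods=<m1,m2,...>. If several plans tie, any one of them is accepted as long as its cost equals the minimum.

Selinger DP (subsets sized 1..n):
  {A}: scan cost=250, card=250
  {D}: scan cost=120, card=120
  {C}: scan cost=20, card=20
  {B}: scan cost=200, card=200
  {AD}: card=600; try (A,nl_idx)→1680, (D,hash)→2180, (D,nl_idx)→2600, (A,merge)→3330, (D,merge)→3460, (A,hash)→4240 …(+2); best=1680 via (A,nl_idx)
  {AC}: card=500; try (A,nl_idx)→680, (C,hash)→700, (C,nl_idx)→2000, (A,merge)→2390, (C,merge)→2620, (A,hash)→4040 …(+2); best=680 via (A,nl_idx)
  {AB}: card=6250; try (B,hash)→3700, (A,merge)→4250, (B,merge)→4300, (A,hash)→4400, (A,nl_idx)→8050, (A,nl)→50200 …(+1); best=3700 via (B,hash)
  {CD}: card=160; try (D,nl_idx)→320, (C,hash)→440, (C,nl_idx)→880, (D,merge)→1100, (C,merge)→1200, (D,hash)→1720 …(+2); best=320 via (D,nl_idx)
  {BD}: card=1200; try (D,hash)→2080, (D,nl_idx)→2800, (B,merge)→2880, (D,merge)→2960, (B,hash)→3440, (B,nl)→24120 …(+1); best=2080 via (D,hash)
  {BC}: card=200; try (C,hash)→600, (C,nl_idx)→1400, (B,merge)→1940, (C,merge)→2120, (B,hash)→3240, (B,nl)→4020 …(+1); best=600 via (C,hash)
  {ACD}: card=80; try (A,nl_idx)→1680, (C,hash)→2480, (D,hash)→2860, (A,merge)→4010, (D,nl_idx)→4260, (A,hash)→4480 …(+6); best=1680 via (A,nl_idx)
  {ABD}: card=750; try (B,hash)→5480, (A,hash)→7280, (B,merge)→10080, (D,hash)→11630, (A,nl_idx)→12430, (A,merge)→18730 …(+5); best=5480 via (B,hash)
  {ABC}: card=625; try (A,nl_idx)→2825, (B,hash)→4380, (A,merge)→4650, (A,hash)→4800, (B,merge)→7480, (C,hash)→10150 …(+5); best=2825 via (A,nl_idx)
  {BCD}: card=80; try (D,nl_idx)→2080, (D,hash)→2480, (D,merge)→3360, (C,hash)→3480, (B,merge)→3560, (B,hash)→3680 …(+5); best=2080 via (D,nl_idx)
  {ABCD}: card=5; try (A,nl_idx)→2725, (B,merge)→4120, (B,hash)→4960, (A,merge)→4970, (D,hash)→5130, (A,hash)→6160 …(+9); best=2725 via (A,nl_idx)

cost=2725; order=B,C,D,A; methods=hash,nl_idx,nl_idx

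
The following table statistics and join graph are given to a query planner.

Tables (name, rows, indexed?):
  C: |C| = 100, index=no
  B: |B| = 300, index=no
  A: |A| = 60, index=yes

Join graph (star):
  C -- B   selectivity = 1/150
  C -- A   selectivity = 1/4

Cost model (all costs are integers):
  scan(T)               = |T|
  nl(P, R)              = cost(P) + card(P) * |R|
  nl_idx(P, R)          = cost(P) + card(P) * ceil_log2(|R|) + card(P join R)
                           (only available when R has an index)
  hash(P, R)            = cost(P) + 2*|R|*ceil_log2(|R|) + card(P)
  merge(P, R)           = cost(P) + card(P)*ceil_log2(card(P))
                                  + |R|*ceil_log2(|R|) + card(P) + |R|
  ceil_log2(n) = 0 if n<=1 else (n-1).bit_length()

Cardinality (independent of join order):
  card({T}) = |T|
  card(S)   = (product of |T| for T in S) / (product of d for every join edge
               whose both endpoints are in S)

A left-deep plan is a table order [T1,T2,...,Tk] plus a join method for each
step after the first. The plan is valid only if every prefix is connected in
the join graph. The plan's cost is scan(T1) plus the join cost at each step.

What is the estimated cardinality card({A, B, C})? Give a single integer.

Tables in S: A(60), B(300), C(100)
Edges inside S: C-B(d=150), C-A(d=4)
numerator = 60 * 300 * 100 = 1800000
denominator = 150 * 4 = 600
card(S) = 1800000 / 600 = 3000

3000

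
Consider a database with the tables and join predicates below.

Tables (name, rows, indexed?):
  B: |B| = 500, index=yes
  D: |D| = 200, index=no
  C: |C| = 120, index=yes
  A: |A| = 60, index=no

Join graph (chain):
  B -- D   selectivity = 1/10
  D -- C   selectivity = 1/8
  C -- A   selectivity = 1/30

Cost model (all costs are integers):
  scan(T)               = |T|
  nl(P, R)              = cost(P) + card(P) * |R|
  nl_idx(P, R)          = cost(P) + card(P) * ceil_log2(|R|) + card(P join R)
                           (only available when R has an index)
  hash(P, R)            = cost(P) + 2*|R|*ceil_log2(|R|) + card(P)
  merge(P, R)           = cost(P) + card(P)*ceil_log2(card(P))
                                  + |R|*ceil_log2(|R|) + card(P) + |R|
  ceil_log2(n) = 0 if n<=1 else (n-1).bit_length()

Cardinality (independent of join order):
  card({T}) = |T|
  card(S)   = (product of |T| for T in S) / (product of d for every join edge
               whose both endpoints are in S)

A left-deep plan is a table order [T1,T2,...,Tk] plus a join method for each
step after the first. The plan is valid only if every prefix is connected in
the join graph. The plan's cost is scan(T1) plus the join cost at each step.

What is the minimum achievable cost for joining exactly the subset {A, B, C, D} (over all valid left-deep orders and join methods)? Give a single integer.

19160

Selinger DP over subsets of {A,B,C,D}:
  {B}: scan cost=500, card=500
  {D}: scan cost=200, card=200
  {C}: scan cost=120, card=120
  {A}: scan cost=60, card=60
  {BD}: card=10000; try (D,hash)→4200, (B,merge)→7000, (D,merge)→7300, (B,hash)→9400, (B,nl_idx)→12000, (B,nl)→100200 …(+1); best=4200 via (D,hash)
  {CD}: card=3000; try (C,hash)→2080, (D,merge)→2880, (C,merge)→2960, (D,hash)→3440, (C,nl_idx)→4600, (D,nl)→24120 …(+1); best=2080 via (C,hash)
  {AC}: card=240; try (C,nl_idx)→720, (A,hash)→960, (C,merge)→1440, (A,merge)→1500, (C,hash)→1800, (C,nl)→7260 …(+1); best=720 via (C,nl_idx)
  {BCD}: card=150000; try (B,hash)→14080, (C,hash)→15880, (B,merge)→46080, (C,merge)→155160, (B,nl_idx)→179080, (C,nl_idx)→224200 …(+2); best=14080 via (B,hash)
  {ACD}: card=6000; try (D,hash)→4160, (D,merge)→4680, (A,hash)→5800, (A,merge)→41500, (D,nl)→48720, (A,nl)→182080; best=4160 via (D,hash)
  {ABCD}: card=300000; try (B,hash)→19160, (B,merge)→93160, (A,hash)→164800, (B,nl_idx)→358160, (A,merge)→2864500, (B,nl)→3004160 …(+1); best=19160 via (B,hash)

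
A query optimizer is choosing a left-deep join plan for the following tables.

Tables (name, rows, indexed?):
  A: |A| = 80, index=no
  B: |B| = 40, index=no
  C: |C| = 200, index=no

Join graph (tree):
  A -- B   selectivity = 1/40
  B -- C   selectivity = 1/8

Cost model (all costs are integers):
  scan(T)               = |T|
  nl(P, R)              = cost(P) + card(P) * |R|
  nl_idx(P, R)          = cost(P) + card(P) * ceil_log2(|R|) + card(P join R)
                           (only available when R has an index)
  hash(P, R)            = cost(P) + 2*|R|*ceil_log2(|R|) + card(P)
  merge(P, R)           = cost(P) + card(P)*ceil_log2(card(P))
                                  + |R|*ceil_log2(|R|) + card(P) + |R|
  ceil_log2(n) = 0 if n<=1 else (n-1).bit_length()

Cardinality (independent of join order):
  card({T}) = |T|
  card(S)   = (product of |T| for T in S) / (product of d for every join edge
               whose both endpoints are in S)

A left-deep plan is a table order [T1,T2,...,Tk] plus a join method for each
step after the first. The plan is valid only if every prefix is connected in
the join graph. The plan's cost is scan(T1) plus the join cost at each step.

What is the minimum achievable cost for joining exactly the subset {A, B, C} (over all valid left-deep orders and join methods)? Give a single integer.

Selinger DP over subsets of {A,B,C}:
  {A}: scan cost=80, card=80
  {B}: scan cost=40, card=40
  {C}: scan cost=200, card=200
  {AB}: card=80; try (B,hash)→640, (A,merge)→960, (B,merge)→1000, (A,hash)→1200, (A,nl)→3240, (B,nl)→3280; best=640 via (B,hash)
  {BC}: card=1000; try (B,hash)→880, (C,merge)→2120, (B,merge)→2280, (C,hash)→3280, (C,nl)→8040, (B,nl)→8200; best=880 via (B,hash)
  {ABC}: card=2000; try (A,hash)→3000, (C,merge)→3080, (C,hash)→3920, (A,merge)→12520, (C,nl)→16640, (A,nl)→80880; best=3000 via (A,hash)

3000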